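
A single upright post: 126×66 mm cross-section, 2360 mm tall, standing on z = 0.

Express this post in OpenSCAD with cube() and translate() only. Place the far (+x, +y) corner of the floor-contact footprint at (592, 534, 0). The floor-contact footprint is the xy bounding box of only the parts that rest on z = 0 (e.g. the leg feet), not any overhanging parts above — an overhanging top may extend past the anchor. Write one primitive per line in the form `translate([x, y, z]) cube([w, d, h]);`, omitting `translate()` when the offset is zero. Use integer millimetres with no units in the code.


translate([466, 468, 0]) cube([126, 66, 2360]);


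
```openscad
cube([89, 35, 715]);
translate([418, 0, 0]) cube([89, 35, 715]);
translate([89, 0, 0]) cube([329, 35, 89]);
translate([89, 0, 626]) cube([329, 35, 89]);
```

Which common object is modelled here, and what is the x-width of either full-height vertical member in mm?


A picture frame. The border width is 89 mm.

Four thin pieces enclosing a rectangular opening — a picture frame. The two full-height stiles are 715 mm tall; the top rail sits at z = 626 and is 89 mm tall, so the border above the opening is 715 − 626 = 89 mm, matching the stile x-width.


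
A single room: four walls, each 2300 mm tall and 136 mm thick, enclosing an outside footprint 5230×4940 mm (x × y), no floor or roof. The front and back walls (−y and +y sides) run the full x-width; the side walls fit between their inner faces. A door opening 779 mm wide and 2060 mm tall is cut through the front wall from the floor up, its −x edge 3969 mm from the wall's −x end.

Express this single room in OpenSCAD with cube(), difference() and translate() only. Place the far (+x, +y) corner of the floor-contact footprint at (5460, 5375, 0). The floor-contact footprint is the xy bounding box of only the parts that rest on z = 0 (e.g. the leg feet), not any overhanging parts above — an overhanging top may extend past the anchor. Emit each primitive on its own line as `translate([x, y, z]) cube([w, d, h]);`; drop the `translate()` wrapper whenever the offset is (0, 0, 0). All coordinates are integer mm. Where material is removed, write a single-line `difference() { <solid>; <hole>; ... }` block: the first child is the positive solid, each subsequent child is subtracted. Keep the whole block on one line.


difference() { translate([230, 435, 0]) cube([5230, 136, 2300]); translate([4199, 435, 0]) cube([779, 136, 2060]); }
translate([230, 5239, 0]) cube([5230, 136, 2300]);
translate([230, 571, 0]) cube([136, 4668, 2300]);
translate([5324, 571, 0]) cube([136, 4668, 2300]);


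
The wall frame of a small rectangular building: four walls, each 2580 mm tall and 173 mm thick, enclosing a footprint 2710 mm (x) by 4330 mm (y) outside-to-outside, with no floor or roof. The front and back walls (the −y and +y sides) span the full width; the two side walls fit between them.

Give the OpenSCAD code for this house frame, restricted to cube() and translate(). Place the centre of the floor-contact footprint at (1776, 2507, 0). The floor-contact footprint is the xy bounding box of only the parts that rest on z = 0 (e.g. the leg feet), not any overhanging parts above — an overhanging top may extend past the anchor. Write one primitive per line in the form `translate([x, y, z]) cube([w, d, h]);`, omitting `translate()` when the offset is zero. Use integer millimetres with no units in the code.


translate([421, 342, 0]) cube([2710, 173, 2580]);
translate([421, 4499, 0]) cube([2710, 173, 2580]);
translate([421, 515, 0]) cube([173, 3984, 2580]);
translate([2958, 515, 0]) cube([173, 3984, 2580]);


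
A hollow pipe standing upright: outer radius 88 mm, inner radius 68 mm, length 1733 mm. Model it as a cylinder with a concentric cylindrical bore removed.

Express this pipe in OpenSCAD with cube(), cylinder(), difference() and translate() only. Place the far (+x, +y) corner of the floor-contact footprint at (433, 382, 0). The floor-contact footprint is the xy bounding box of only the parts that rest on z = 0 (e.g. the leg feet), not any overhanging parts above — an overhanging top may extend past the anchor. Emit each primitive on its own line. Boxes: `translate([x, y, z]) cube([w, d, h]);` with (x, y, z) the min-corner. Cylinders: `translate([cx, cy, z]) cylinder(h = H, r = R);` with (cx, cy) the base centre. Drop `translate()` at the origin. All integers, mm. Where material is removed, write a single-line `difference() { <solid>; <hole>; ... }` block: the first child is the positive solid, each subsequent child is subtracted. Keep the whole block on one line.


difference() { translate([345, 294, 0]) cylinder(h = 1733, r = 88); translate([345, 294, 0]) cylinder(h = 1733, r = 68); }


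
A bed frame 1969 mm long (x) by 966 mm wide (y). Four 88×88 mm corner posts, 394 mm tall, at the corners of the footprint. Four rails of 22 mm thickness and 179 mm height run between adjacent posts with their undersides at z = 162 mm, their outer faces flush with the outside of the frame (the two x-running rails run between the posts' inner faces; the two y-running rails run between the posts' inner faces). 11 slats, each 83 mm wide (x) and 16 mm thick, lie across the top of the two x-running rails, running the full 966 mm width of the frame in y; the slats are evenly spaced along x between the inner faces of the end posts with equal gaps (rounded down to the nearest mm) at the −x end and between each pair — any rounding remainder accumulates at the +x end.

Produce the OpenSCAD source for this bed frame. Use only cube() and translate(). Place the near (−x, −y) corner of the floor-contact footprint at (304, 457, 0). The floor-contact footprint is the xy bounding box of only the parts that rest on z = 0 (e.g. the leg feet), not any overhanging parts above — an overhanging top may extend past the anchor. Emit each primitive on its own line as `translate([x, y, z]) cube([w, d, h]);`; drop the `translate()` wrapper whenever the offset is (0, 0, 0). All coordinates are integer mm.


translate([304, 457, 0]) cube([88, 88, 394]);
translate([304, 1335, 0]) cube([88, 88, 394]);
translate([2185, 457, 0]) cube([88, 88, 394]);
translate([2185, 1335, 0]) cube([88, 88, 394]);
translate([392, 457, 162]) cube([1793, 22, 179]);
translate([392, 1401, 162]) cube([1793, 22, 179]);
translate([304, 545, 162]) cube([22, 790, 179]);
translate([2251, 545, 162]) cube([22, 790, 179]);
translate([465, 457, 341]) cube([83, 966, 16]);
translate([621, 457, 341]) cube([83, 966, 16]);
translate([777, 457, 341]) cube([83, 966, 16]);
translate([933, 457, 341]) cube([83, 966, 16]);
translate([1089, 457, 341]) cube([83, 966, 16]);
translate([1245, 457, 341]) cube([83, 966, 16]);
translate([1401, 457, 341]) cube([83, 966, 16]);
translate([1557, 457, 341]) cube([83, 966, 16]);
translate([1713, 457, 341]) cube([83, 966, 16]);
translate([1869, 457, 341]) cube([83, 966, 16]);
translate([2025, 457, 341]) cube([83, 966, 16]);


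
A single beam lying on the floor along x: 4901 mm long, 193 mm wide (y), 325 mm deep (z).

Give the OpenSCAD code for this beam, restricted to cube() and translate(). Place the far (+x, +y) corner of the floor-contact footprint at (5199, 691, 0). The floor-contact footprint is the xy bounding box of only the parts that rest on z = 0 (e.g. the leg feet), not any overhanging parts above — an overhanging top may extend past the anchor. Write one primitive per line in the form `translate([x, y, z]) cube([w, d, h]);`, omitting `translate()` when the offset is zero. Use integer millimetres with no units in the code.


translate([298, 498, 0]) cube([4901, 193, 325]);


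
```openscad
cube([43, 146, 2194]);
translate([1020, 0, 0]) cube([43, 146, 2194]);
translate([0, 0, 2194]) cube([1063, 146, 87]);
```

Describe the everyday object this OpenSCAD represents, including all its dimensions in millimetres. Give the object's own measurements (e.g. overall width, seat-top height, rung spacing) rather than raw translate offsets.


A door frame. The clear opening is 977 mm wide and 2194 mm high. Two 43 mm wide jambs, 146 mm deep, stand either side of the opening from the floor to the top of the opening. A 87 mm thick head sits across the top of both jambs, spanning the full outside width of the frame.


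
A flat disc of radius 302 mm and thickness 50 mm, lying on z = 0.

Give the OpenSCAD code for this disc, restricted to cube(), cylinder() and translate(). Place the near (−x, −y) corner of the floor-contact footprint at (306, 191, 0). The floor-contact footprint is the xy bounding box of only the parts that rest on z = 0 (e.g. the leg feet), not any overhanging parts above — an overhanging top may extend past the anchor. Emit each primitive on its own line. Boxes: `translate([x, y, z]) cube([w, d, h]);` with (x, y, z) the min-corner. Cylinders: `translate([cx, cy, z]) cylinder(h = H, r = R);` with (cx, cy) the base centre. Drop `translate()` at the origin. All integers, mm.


translate([608, 493, 0]) cylinder(h = 50, r = 302);


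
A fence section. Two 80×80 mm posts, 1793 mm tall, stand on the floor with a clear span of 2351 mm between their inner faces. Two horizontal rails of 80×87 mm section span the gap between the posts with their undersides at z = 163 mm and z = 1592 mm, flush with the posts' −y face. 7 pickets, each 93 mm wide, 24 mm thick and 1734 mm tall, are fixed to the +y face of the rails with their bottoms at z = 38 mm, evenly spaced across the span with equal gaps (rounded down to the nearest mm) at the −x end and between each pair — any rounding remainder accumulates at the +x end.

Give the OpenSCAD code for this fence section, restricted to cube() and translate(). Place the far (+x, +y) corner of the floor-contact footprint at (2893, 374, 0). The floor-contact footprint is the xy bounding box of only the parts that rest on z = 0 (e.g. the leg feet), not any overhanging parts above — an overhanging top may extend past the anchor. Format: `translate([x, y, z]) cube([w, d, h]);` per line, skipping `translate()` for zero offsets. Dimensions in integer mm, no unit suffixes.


translate([382, 294, 0]) cube([80, 80, 1793]);
translate([2813, 294, 0]) cube([80, 80, 1793]);
translate([462, 294, 163]) cube([2351, 80, 87]);
translate([462, 294, 1592]) cube([2351, 80, 87]);
translate([674, 374, 38]) cube([93, 24, 1734]);
translate([979, 374, 38]) cube([93, 24, 1734]);
translate([1284, 374, 38]) cube([93, 24, 1734]);
translate([1589, 374, 38]) cube([93, 24, 1734]);
translate([1894, 374, 38]) cube([93, 24, 1734]);
translate([2199, 374, 38]) cube([93, 24, 1734]);
translate([2504, 374, 38]) cube([93, 24, 1734]);


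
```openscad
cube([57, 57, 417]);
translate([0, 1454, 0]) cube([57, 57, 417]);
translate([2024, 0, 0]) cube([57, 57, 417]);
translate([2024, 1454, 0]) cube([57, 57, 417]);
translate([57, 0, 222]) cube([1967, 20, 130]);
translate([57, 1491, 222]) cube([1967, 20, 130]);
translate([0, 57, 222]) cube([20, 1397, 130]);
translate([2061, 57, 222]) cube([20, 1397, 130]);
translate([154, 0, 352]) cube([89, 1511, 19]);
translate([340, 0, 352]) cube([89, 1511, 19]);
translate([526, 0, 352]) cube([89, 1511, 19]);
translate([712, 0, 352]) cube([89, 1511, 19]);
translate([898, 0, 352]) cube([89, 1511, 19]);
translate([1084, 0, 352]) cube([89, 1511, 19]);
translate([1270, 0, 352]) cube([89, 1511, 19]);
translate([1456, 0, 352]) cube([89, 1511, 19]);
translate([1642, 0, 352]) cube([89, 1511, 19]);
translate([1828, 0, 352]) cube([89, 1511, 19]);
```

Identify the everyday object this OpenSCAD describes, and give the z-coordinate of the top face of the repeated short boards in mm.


A bed frame. The slat-top height is 371 mm.

Four posts, four rails, and a row of slats — a bed frame. Slats sit on the rails at z = 222 + 130 = 352; with slat thickness 19, the top is 371 mm.


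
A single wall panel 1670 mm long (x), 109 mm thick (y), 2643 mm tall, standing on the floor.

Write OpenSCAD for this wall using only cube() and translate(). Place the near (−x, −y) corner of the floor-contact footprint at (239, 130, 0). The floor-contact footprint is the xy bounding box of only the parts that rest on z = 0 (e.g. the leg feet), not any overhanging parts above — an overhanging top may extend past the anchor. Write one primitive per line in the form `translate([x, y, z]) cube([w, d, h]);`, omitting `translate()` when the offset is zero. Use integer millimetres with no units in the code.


translate([239, 130, 0]) cube([1670, 109, 2643]);


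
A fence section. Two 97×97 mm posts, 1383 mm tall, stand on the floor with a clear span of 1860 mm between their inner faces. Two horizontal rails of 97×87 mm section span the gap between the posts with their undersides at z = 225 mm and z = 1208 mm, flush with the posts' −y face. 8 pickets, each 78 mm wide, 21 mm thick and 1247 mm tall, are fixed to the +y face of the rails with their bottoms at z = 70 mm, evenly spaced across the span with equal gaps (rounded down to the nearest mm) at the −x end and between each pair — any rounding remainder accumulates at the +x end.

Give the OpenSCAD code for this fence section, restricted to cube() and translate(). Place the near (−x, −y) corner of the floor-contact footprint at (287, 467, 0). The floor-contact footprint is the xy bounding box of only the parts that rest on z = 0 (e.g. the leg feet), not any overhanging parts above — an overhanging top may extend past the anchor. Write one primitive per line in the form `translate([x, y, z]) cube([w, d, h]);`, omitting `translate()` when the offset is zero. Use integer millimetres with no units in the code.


translate([287, 467, 0]) cube([97, 97, 1383]);
translate([2244, 467, 0]) cube([97, 97, 1383]);
translate([384, 467, 225]) cube([1860, 97, 87]);
translate([384, 467, 1208]) cube([1860, 97, 87]);
translate([521, 564, 70]) cube([78, 21, 1247]);
translate([736, 564, 70]) cube([78, 21, 1247]);
translate([951, 564, 70]) cube([78, 21, 1247]);
translate([1166, 564, 70]) cube([78, 21, 1247]);
translate([1381, 564, 70]) cube([78, 21, 1247]);
translate([1596, 564, 70]) cube([78, 21, 1247]);
translate([1811, 564, 70]) cube([78, 21, 1247]);
translate([2026, 564, 70]) cube([78, 21, 1247]);


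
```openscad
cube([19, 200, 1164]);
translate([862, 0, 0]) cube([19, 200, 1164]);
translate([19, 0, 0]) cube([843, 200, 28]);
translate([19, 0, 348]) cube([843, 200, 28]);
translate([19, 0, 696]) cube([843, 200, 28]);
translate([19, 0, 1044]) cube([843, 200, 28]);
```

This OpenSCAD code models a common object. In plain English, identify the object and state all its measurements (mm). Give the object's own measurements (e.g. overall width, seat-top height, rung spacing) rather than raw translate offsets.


An open bookshelf. Two side panels, each 19 mm thick, 200 mm deep and 1164 mm tall, stand 881 mm apart (outside-to-outside). Between them sit 4 shelves, each 28 mm thick and 200 mm deep, spanning the full gap between the sides. The bottom shelf rests on the floor (its underside at z = 0) and the clear gap between one shelf's top and the next shelf's underside is 320 mm.


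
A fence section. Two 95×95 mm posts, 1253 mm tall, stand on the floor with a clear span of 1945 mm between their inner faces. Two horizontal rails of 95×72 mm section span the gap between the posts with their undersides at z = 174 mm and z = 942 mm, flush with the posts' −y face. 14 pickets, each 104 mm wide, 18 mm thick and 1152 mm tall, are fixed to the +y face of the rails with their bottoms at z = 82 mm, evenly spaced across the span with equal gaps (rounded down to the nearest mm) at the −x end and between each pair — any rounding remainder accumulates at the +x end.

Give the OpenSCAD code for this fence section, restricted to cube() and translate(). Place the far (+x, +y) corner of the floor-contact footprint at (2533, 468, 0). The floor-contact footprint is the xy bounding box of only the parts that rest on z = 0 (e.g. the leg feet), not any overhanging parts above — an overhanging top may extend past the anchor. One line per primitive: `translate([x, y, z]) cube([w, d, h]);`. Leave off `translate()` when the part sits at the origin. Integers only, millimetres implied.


translate([398, 373, 0]) cube([95, 95, 1253]);
translate([2438, 373, 0]) cube([95, 95, 1253]);
translate([493, 373, 174]) cube([1945, 95, 72]);
translate([493, 373, 942]) cube([1945, 95, 72]);
translate([525, 468, 82]) cube([104, 18, 1152]);
translate([661, 468, 82]) cube([104, 18, 1152]);
translate([797, 468, 82]) cube([104, 18, 1152]);
translate([933, 468, 82]) cube([104, 18, 1152]);
translate([1069, 468, 82]) cube([104, 18, 1152]);
translate([1205, 468, 82]) cube([104, 18, 1152]);
translate([1341, 468, 82]) cube([104, 18, 1152]);
translate([1477, 468, 82]) cube([104, 18, 1152]);
translate([1613, 468, 82]) cube([104, 18, 1152]);
translate([1749, 468, 82]) cube([104, 18, 1152]);
translate([1885, 468, 82]) cube([104, 18, 1152]);
translate([2021, 468, 82]) cube([104, 18, 1152]);
translate([2157, 468, 82]) cube([104, 18, 1152]);
translate([2293, 468, 82]) cube([104, 18, 1152]);


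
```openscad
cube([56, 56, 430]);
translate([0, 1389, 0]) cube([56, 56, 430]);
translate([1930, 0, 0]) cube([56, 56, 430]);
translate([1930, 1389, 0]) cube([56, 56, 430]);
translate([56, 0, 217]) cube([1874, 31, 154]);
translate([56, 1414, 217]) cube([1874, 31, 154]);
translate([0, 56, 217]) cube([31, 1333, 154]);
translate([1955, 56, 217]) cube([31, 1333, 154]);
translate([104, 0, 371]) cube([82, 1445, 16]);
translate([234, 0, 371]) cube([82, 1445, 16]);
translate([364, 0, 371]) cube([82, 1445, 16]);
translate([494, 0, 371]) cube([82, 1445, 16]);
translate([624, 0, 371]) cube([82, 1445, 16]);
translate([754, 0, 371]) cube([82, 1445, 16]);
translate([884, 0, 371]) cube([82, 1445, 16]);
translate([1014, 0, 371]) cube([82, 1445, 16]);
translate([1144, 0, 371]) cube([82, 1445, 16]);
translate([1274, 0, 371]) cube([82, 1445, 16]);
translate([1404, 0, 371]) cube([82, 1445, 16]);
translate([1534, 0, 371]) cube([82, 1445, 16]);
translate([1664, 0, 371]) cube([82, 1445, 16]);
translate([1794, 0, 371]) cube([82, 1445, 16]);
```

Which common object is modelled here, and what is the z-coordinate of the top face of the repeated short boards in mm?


A bed frame. The slat-top height is 387 mm.

Four posts, four rails, and a row of slats — a bed frame. Slats sit on the rails at z = 217 + 154 = 371; with slat thickness 16, the top is 387 mm.


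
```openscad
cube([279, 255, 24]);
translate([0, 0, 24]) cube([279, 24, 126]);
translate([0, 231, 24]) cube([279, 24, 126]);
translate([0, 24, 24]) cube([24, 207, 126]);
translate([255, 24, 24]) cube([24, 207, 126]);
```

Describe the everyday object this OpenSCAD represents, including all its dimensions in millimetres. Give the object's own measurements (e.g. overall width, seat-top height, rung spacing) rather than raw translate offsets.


An open-topped rectangular box: outside dimensions 279×255×150 mm, with a uniform wall and base thickness of 24 mm. The base is a full 279×255 slab on the floor; four walls sit on top of the base. The front and back walls (the −y and +y sides) span the full width; the two side walls fit between them.


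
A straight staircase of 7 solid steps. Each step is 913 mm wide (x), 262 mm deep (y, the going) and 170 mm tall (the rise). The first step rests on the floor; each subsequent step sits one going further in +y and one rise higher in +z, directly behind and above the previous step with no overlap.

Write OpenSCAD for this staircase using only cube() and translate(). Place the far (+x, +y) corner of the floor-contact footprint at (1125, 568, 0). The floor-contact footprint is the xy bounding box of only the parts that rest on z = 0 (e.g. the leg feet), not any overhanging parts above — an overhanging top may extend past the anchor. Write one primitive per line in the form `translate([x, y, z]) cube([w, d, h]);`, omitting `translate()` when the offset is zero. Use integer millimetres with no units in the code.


translate([212, 306, 0]) cube([913, 262, 170]);
translate([212, 568, 170]) cube([913, 262, 170]);
translate([212, 830, 340]) cube([913, 262, 170]);
translate([212, 1092, 510]) cube([913, 262, 170]);
translate([212, 1354, 680]) cube([913, 262, 170]);
translate([212, 1616, 850]) cube([913, 262, 170]);
translate([212, 1878, 1020]) cube([913, 262, 170]);


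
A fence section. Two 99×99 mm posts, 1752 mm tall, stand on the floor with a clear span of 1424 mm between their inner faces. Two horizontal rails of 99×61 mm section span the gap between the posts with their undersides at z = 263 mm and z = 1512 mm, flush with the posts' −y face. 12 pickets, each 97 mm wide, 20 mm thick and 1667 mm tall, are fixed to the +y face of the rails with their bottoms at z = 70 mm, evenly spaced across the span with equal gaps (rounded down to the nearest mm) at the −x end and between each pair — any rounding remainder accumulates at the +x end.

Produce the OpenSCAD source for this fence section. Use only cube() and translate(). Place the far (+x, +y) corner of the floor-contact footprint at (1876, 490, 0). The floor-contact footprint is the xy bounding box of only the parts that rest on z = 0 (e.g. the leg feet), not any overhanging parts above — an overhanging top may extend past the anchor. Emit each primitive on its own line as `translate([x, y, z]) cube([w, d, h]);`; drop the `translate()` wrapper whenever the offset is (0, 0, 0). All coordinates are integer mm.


translate([254, 391, 0]) cube([99, 99, 1752]);
translate([1777, 391, 0]) cube([99, 99, 1752]);
translate([353, 391, 263]) cube([1424, 99, 61]);
translate([353, 391, 1512]) cube([1424, 99, 61]);
translate([373, 490, 70]) cube([97, 20, 1667]);
translate([490, 490, 70]) cube([97, 20, 1667]);
translate([607, 490, 70]) cube([97, 20, 1667]);
translate([724, 490, 70]) cube([97, 20, 1667]);
translate([841, 490, 70]) cube([97, 20, 1667]);
translate([958, 490, 70]) cube([97, 20, 1667]);
translate([1075, 490, 70]) cube([97, 20, 1667]);
translate([1192, 490, 70]) cube([97, 20, 1667]);
translate([1309, 490, 70]) cube([97, 20, 1667]);
translate([1426, 490, 70]) cube([97, 20, 1667]);
translate([1543, 490, 70]) cube([97, 20, 1667]);
translate([1660, 490, 70]) cube([97, 20, 1667]);


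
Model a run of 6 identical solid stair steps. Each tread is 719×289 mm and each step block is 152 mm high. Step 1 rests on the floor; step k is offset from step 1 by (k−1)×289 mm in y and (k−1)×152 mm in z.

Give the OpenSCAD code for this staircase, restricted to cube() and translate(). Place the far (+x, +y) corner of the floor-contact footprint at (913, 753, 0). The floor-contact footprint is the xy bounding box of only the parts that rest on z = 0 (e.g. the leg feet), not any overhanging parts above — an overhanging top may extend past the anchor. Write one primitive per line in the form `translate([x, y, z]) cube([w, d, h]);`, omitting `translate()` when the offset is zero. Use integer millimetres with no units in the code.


translate([194, 464, 0]) cube([719, 289, 152]);
translate([194, 753, 152]) cube([719, 289, 152]);
translate([194, 1042, 304]) cube([719, 289, 152]);
translate([194, 1331, 456]) cube([719, 289, 152]);
translate([194, 1620, 608]) cube([719, 289, 152]);
translate([194, 1909, 760]) cube([719, 289, 152]);


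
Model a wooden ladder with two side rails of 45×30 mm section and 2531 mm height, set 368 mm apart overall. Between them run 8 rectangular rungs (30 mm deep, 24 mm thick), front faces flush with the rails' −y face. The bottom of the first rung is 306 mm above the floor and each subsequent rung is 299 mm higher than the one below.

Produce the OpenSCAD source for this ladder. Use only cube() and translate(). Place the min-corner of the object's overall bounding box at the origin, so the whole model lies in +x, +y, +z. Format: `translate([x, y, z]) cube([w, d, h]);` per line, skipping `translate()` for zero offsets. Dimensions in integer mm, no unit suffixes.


// rung span = 368 - 2*45 = 278
// rung[k] z = 306 + k*299
cube([45, 30, 2531]);
translate([323, 0, 0]) cube([45, 30, 2531]);
translate([45, 0, 306]) cube([278, 30, 24]);
translate([45, 0, 605]) cube([278, 30, 24]);
translate([45, 0, 904]) cube([278, 30, 24]);
translate([45, 0, 1203]) cube([278, 30, 24]);
translate([45, 0, 1502]) cube([278, 30, 24]);
translate([45, 0, 1801]) cube([278, 30, 24]);
translate([45, 0, 2100]) cube([278, 30, 24]);
translate([45, 0, 2399]) cube([278, 30, 24]);


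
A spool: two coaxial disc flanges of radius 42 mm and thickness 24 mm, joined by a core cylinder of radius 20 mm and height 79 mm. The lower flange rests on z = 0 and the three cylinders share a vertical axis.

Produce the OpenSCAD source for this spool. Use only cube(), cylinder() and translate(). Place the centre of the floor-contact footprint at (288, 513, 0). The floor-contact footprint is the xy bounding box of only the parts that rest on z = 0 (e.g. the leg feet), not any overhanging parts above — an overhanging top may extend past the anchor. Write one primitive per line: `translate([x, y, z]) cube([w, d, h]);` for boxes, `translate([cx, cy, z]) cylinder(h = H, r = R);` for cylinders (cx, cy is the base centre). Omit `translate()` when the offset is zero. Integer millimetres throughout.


translate([288, 513, 0]) cylinder(h = 24, r = 42);
translate([288, 513, 24]) cylinder(h = 79, r = 20);
translate([288, 513, 103]) cylinder(h = 24, r = 42);


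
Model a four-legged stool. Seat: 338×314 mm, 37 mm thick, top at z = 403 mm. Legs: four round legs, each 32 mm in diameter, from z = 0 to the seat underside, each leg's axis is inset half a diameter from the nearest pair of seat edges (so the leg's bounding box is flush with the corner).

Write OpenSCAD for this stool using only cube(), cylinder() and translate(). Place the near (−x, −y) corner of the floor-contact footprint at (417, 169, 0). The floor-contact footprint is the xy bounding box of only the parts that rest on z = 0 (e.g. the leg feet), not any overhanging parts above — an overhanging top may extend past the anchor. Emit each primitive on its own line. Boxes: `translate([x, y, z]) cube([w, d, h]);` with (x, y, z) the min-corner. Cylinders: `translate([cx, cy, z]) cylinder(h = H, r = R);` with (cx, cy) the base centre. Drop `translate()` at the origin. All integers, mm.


translate([417, 169, 366]) cube([338, 314, 37]);
translate([433, 185, 0]) cylinder(h = 366, r = 16);
translate([739, 185, 0]) cylinder(h = 366, r = 16);
translate([433, 467, 0]) cylinder(h = 366, r = 16);
translate([739, 467, 0]) cylinder(h = 366, r = 16);


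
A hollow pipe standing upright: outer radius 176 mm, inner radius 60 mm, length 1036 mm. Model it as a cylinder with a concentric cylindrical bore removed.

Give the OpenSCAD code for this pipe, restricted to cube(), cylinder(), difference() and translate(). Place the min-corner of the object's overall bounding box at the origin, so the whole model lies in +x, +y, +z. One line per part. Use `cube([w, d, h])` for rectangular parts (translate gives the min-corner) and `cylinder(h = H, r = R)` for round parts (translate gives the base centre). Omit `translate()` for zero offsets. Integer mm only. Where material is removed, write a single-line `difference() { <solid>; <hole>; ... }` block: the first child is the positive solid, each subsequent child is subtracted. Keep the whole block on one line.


difference() { translate([176, 176, 0]) cylinder(h = 1036, r = 176); translate([176, 176, 0]) cylinder(h = 1036, r = 60); }


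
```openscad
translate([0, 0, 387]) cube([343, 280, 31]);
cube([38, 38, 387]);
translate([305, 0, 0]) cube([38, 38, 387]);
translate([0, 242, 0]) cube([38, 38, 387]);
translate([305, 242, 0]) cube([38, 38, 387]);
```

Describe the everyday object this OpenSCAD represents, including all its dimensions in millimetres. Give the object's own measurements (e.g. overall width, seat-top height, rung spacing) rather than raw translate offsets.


A simple wooden stool: a rectangular seat 343 mm (x) by 280 mm (y), 31 mm thick, top face at z = 418 mm, on four square legs, each 38×38 mm in cross-section. The legs rest on z = 0, each flush with a corner of the seat.


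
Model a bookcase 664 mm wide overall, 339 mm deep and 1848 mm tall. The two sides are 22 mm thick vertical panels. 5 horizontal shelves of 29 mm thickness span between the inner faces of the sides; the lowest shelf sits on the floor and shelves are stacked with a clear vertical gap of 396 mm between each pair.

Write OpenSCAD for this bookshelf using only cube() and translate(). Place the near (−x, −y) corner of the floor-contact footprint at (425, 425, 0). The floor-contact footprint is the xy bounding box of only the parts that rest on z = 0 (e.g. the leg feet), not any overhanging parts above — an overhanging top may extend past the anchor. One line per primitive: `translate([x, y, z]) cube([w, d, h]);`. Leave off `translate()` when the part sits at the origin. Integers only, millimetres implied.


translate([425, 425, 0]) cube([22, 339, 1848]);
translate([1067, 425, 0]) cube([22, 339, 1848]);
translate([447, 425, 0]) cube([620, 339, 29]);
translate([447, 425, 425]) cube([620, 339, 29]);
translate([447, 425, 850]) cube([620, 339, 29]);
translate([447, 425, 1275]) cube([620, 339, 29]);
translate([447, 425, 1700]) cube([620, 339, 29]);


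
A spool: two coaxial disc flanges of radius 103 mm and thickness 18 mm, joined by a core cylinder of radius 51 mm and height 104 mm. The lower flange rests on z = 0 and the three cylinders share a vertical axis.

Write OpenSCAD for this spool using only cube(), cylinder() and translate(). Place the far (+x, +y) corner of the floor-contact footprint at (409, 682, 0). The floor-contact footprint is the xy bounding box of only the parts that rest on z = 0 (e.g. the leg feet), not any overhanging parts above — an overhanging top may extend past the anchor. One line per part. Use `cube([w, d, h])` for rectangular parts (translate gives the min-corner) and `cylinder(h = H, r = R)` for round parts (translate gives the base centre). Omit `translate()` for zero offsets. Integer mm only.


translate([306, 579, 0]) cylinder(h = 18, r = 103);
translate([306, 579, 18]) cylinder(h = 104, r = 51);
translate([306, 579, 122]) cylinder(h = 18, r = 103);


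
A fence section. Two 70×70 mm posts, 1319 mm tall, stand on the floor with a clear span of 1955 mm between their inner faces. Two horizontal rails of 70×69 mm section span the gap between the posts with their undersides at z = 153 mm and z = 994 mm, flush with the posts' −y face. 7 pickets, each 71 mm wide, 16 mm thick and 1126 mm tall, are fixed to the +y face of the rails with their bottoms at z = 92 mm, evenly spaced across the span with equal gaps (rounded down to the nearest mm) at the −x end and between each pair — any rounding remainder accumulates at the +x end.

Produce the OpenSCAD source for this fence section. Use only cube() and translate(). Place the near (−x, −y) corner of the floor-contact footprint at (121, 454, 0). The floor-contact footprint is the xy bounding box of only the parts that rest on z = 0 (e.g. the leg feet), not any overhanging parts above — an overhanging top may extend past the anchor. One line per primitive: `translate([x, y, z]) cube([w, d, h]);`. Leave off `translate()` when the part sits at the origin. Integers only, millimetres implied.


translate([121, 454, 0]) cube([70, 70, 1319]);
translate([2146, 454, 0]) cube([70, 70, 1319]);
translate([191, 454, 153]) cube([1955, 70, 69]);
translate([191, 454, 994]) cube([1955, 70, 69]);
translate([373, 524, 92]) cube([71, 16, 1126]);
translate([626, 524, 92]) cube([71, 16, 1126]);
translate([879, 524, 92]) cube([71, 16, 1126]);
translate([1132, 524, 92]) cube([71, 16, 1126]);
translate([1385, 524, 92]) cube([71, 16, 1126]);
translate([1638, 524, 92]) cube([71, 16, 1126]);
translate([1891, 524, 92]) cube([71, 16, 1126]);


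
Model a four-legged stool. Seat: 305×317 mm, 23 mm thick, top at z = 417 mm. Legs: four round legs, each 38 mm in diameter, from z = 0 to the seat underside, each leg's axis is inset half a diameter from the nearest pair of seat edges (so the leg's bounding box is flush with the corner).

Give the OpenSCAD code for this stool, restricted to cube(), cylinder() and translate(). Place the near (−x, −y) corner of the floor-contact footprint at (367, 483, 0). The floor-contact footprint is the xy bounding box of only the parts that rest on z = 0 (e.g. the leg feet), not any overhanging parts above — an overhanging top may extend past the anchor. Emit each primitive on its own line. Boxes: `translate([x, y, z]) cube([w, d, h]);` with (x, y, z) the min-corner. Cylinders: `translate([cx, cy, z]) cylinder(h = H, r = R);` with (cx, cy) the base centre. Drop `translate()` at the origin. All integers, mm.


translate([367, 483, 394]) cube([305, 317, 23]);
translate([386, 502, 0]) cylinder(h = 394, r = 19);
translate([653, 502, 0]) cylinder(h = 394, r = 19);
translate([386, 781, 0]) cylinder(h = 394, r = 19);
translate([653, 781, 0]) cylinder(h = 394, r = 19);


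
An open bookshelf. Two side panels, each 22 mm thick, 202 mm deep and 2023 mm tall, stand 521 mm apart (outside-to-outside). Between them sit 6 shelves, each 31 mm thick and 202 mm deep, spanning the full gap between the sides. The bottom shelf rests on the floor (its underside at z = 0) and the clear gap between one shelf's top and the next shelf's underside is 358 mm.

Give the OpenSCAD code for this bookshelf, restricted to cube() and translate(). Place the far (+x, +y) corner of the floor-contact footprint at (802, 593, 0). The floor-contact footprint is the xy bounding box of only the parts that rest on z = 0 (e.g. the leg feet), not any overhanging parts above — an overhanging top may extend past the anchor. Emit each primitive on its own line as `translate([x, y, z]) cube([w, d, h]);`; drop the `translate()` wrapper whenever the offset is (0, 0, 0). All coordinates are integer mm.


translate([281, 391, 0]) cube([22, 202, 2023]);
translate([780, 391, 0]) cube([22, 202, 2023]);
translate([303, 391, 0]) cube([477, 202, 31]);
translate([303, 391, 389]) cube([477, 202, 31]);
translate([303, 391, 778]) cube([477, 202, 31]);
translate([303, 391, 1167]) cube([477, 202, 31]);
translate([303, 391, 1556]) cube([477, 202, 31]);
translate([303, 391, 1945]) cube([477, 202, 31]);


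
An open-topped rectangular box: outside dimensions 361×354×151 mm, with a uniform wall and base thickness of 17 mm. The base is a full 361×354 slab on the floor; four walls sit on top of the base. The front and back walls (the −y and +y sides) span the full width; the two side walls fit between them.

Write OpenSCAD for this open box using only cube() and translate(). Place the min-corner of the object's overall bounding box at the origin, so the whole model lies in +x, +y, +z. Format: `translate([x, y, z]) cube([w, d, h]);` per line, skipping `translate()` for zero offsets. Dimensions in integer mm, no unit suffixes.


cube([361, 354, 17]);
translate([0, 0, 17]) cube([361, 17, 134]);
translate([0, 337, 17]) cube([361, 17, 134]);
translate([0, 17, 17]) cube([17, 320, 134]);
translate([344, 17, 17]) cube([17, 320, 134]);


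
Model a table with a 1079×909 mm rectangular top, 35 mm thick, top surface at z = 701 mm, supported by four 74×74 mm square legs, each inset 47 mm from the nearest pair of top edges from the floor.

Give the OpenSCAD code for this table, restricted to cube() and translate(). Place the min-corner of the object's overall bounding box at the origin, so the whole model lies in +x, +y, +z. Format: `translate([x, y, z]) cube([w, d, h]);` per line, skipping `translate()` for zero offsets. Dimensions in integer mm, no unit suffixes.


translate([0, 0, 666]) cube([1079, 909, 35]);
translate([47, 47, 0]) cube([74, 74, 666]);
translate([958, 47, 0]) cube([74, 74, 666]);
translate([47, 788, 0]) cube([74, 74, 666]);
translate([958, 788, 0]) cube([74, 74, 666]);


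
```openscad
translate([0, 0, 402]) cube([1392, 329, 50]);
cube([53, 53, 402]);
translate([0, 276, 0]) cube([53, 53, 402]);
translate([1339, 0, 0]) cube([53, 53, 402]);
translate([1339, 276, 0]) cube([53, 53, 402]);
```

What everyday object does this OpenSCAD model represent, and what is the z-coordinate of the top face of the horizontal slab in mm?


A bench. The seat-top height is 452 mm.

A long slab on four corner posts — a bench. The slab sits at z = 402 with thickness 50, so the top is 402 + 50 = 452 mm.


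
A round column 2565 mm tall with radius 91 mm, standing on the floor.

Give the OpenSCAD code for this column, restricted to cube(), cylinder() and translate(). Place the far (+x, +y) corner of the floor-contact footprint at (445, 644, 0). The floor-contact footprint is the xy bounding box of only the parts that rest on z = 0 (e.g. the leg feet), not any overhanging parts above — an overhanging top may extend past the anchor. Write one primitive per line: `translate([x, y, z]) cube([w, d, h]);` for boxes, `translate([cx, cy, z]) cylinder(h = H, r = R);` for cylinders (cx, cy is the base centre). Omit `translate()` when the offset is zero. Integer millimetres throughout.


translate([354, 553, 0]) cylinder(h = 2565, r = 91);


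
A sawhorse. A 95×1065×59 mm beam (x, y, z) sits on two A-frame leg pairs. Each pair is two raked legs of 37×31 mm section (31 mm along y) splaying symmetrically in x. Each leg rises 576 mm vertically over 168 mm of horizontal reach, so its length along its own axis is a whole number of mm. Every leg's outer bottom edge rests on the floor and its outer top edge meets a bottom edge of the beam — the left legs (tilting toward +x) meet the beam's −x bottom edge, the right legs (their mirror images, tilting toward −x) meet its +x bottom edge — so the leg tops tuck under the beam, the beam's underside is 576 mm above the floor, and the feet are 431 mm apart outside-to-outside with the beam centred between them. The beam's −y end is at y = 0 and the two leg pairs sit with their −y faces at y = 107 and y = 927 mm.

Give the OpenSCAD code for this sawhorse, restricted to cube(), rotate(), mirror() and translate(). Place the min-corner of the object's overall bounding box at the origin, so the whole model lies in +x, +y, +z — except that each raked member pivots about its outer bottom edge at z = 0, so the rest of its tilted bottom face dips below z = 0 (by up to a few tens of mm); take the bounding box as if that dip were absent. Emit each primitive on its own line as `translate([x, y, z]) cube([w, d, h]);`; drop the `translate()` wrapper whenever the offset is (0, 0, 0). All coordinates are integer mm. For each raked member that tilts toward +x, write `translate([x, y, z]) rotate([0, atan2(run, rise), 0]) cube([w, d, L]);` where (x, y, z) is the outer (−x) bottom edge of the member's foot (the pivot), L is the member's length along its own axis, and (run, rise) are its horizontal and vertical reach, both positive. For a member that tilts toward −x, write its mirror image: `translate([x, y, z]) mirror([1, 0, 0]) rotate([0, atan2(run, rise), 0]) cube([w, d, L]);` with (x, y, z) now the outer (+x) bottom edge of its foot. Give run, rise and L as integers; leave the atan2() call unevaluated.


// leg length = √(168² + 576²) = 600
// right-leg outer foot x = 2·168 + 95 = 431
// beam min-corner = (168, 0, 576)
translate([168, 0, 576]) cube([95, 1065, 59]);
translate([0, 107, 0]) rotate([0, atan2(168, 576), 0]) cube([37, 31, 600]);
translate([431, 107, 0]) mirror([1, 0, 0]) rotate([0, atan2(168, 576), 0]) cube([37, 31, 600]);
translate([0, 927, 0]) rotate([0, atan2(168, 576), 0]) cube([37, 31, 600]);
translate([431, 927, 0]) mirror([1, 0, 0]) rotate([0, atan2(168, 576), 0]) cube([37, 31, 600]);


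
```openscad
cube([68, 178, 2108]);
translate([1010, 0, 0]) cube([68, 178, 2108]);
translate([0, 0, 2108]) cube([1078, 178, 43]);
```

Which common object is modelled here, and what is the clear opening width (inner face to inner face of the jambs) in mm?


A door frame. The clear opening width is 942 mm.

Two 2108 mm tall posts with a header on top — a door frame. The left jamb is 68 mm wide at x = 0; the right jamb starts at x = 1010. The clear opening is 1010 − 68 = 942 mm.


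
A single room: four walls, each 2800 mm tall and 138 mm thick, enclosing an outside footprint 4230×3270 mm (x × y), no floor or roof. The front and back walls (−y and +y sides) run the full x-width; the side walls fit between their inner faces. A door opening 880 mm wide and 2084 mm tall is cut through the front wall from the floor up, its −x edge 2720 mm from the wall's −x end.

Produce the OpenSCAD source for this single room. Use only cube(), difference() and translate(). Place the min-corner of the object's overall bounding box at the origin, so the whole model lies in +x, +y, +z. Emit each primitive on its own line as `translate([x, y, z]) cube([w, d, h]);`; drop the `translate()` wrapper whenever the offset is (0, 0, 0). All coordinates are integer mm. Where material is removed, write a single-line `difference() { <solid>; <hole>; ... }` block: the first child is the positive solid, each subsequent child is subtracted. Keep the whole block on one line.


difference() { cube([4230, 138, 2800]); translate([2720, 0, 0]) cube([880, 138, 2084]); }
translate([0, 3132, 0]) cube([4230, 138, 2800]);
translate([0, 138, 0]) cube([138, 2994, 2800]);
translate([4092, 138, 0]) cube([138, 2994, 2800]);
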